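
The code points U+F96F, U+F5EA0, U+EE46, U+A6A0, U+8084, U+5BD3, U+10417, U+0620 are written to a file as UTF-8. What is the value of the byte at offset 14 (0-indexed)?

0x82

U+F96F → 3-byte form EF A5 AF at offsets 0–2.
U+F5EA0 → 4-byte form F3 B5 BA A0 at offsets 3–6.
U+EE46 → 3-byte form EE B9 86 at offsets 7–9.
U+A6A0 → 3-byte form EA 9A A0 at offsets 10–12.
U+8084 → 3-byte form E8 82 84 at offsets 13–15.
Offset 14 falls in char 5's range; it's byte 2 of E8 82 84 = 0x82.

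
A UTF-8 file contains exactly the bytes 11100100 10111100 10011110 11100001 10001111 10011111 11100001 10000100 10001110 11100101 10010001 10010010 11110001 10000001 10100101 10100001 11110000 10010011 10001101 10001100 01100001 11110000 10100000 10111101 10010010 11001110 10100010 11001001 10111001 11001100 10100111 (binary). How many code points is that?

Byte at offset 0: 0xE4 = 11100100 → 3-byte char (#1). Advance 3.
Byte at offset 3: 0xE1 = 11100001 → 3-byte char (#2). Advance 3.
Byte at offset 6: 0xE1 = 11100001 → 3-byte char (#3). Advance 3.
Byte at offset 9: 0xE5 = 11100101 → 3-byte char (#4). Advance 3.
Byte at offset 12: 0xF1 = 11110001 → 4-byte char (#5). Advance 4.
Byte at offset 16: 0xF0 = 11110000 → 4-byte char (#6). Advance 4.
Byte at offset 20: 0x61 = 01100001 → 1-byte char (#7). Advance 1.
Byte at offset 21: 0xF0 = 11110000 → 4-byte char (#8). Advance 4.
Byte at offset 25: 0xCE = 11001110 → 2-byte char (#9). Advance 2.
Byte at offset 27: 0xC9 = 11001001 → 2-byte char (#10). Advance 2.
Byte at offset 29: 0xCC = 11001100 → 2-byte char (#11). Advance 2.
Reached end at offset 31 after 11 code points.

11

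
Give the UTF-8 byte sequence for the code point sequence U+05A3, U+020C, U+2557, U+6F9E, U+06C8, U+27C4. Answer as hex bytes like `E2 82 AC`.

U+05A3: 2-byte form → D6 A3.
U+020C: 2-byte form → C8 8C.
U+2557: 3-byte form → E2 95 97.
U+6F9E: 3-byte form → E6 BE 9E.
U+06C8: 2-byte form → DB 88.
U+27C4: 3-byte form → E2 9F 84.
Concatenated (15 bytes): D6 A3 C8 8C E2 95 97 E6 BE 9E DB 88 E2 9F 84.

D6 A3 C8 8C E2 95 97 E6 BE 9E DB 88 E2 9F 84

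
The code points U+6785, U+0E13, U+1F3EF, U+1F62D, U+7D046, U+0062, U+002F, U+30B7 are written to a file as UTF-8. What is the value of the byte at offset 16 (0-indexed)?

U+6785 → 3-byte form E6 9E 85 at offsets 0–2.
U+0E13 → 3-byte form E0 B8 93 at offsets 3–5.
U+1F3EF → 4-byte form F0 9F 8F AF at offsets 6–9.
U+1F62D → 4-byte form F0 9F 98 AD at offsets 10–13.
U+7D046 → 4-byte form F1 BD 81 86 at offsets 14–17.
Offset 16 falls in char 5's range; it's byte 3 of F1 BD 81 86 = 0x81.

0x81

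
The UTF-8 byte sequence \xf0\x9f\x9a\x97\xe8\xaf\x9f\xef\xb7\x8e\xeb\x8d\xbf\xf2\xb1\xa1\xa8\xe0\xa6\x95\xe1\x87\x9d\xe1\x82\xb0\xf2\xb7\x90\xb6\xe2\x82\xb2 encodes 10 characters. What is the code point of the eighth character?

U+10B0

Offset 0: leading byte 0xF0 = 11110000 → 4-byte char #1 = F0 9F 9A 97.
Offset 4: leading byte 0xE8 = 11101000 → 3-byte char #2 = E8 AF 9F.
Offset 7: leading byte 0xEF = 11101111 → 3-byte char #3 = EF B7 8E.
Offset 10: leading byte 0xEB = 11101011 → 3-byte char #4 = EB 8D BF.
Offset 13: leading byte 0xF2 = 11110010 → 4-byte char #5 = F2 B1 A1 A8.
Offset 17: leading byte 0xE0 = 11100000 → 3-byte char #6 = E0 A6 95.
Offset 20: leading byte 0xE1 = 11100001 → 3-byte char #7 = E1 87 9D.
Offset 23: leading byte 0xE1 = 11100001 → 3-byte char #8 = E1 82 B0.
Leading byte 0xE1 = 11100001 matches 1110xxxx → 3-byte sequence.
Byte 1: 0xE1 = 11100001, payload 0001 (4 bits).
Byte 2: 0x82 = 10000010 (10xxxxxx ✓), payload 000010.
Byte 3: 0xB0 = 10110000 (10xxxxxx ✓), payload 110000.
Concatenate: 0001000010110000 = 0x10B0 (16 bits → U+10B0).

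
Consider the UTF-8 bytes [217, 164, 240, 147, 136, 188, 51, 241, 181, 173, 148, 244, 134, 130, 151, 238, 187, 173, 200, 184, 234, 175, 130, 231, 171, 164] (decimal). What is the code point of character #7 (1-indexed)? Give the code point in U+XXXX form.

Offset 0: leading byte 0xD9 = 11011001 → 2-byte char #1 = D9 A4.
Offset 2: leading byte 0xF0 = 11110000 → 4-byte char #2 = F0 93 88 BC.
Offset 6: leading byte 0x33 = 00110011 → 1-byte char #3 = 33.
Offset 7: leading byte 0xF1 = 11110001 → 4-byte char #4 = F1 B5 AD 94.
Offset 11: leading byte 0xF4 = 11110100 → 4-byte char #5 = F4 86 82 97.
Offset 15: leading byte 0xEE = 11101110 → 3-byte char #6 = EE BB AD.
Offset 18: leading byte 0xC8 = 11001000 → 2-byte char #7 = C8 B8.
Leading byte 0xC8 = 11001000 matches 110xxxxx → 2-byte sequence.
Byte 1: 0xC8 = 11001000, payload 01000 (5 bits).
Byte 2: 0xB8 = 10111000 (10xxxxxx ✓), payload 111000.
Concatenate: 01000111000 = 0x238 (11 bits → U+0238).

U+0238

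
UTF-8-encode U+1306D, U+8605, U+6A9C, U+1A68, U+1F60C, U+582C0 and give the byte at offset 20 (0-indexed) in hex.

0x80

U+1306D → 4-byte form F0 93 81 AD at offsets 0–3.
U+8605 → 3-byte form E8 98 85 at offsets 4–6.
U+6A9C → 3-byte form E6 AA 9C at offsets 7–9.
U+1A68 → 3-byte form E1 A9 A8 at offsets 10–12.
U+1F60C → 4-byte form F0 9F 98 8C at offsets 13–16.
U+582C0 → 4-byte form F1 98 8B 80 at offsets 17–20.
Offset 20 falls in char 6's range; it's byte 4 of F1 98 8B 80 = 0x80.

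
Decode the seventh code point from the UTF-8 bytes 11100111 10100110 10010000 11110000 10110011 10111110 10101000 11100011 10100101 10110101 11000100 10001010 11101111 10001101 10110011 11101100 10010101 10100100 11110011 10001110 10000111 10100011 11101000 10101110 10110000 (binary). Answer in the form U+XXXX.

U+CE1E3

Offset 0: leading byte 0xE7 = 11100111 → 3-byte char #1 = E7 A6 90.
Offset 3: leading byte 0xF0 = 11110000 → 4-byte char #2 = F0 B3 BE A8.
Offset 7: leading byte 0xE3 = 11100011 → 3-byte char #3 = E3 A5 B5.
Offset 10: leading byte 0xC4 = 11000100 → 2-byte char #4 = C4 8A.
Offset 12: leading byte 0xEF = 11101111 → 3-byte char #5 = EF 8D B3.
Offset 15: leading byte 0xEC = 11101100 → 3-byte char #6 = EC 95 A4.
Offset 18: leading byte 0xF3 = 11110011 → 4-byte char #7 = F3 8E 87 A3.
Leading byte 0xF3 = 11110011 matches 11110xxx → 4-byte sequence.
Byte 1: 0xF3 = 11110011, payload 011 (3 bits).
Byte 2: 0x8E = 10001110 (10xxxxxx ✓), payload 001110.
Byte 3: 0x87 = 10000111 (10xxxxxx ✓), payload 000111.
Byte 4: 0xA3 = 10100011 (10xxxxxx ✓), payload 100011.
Concatenate: 011001110000111100011 = 0xCE1E3 (21 bits → U+CE1E3).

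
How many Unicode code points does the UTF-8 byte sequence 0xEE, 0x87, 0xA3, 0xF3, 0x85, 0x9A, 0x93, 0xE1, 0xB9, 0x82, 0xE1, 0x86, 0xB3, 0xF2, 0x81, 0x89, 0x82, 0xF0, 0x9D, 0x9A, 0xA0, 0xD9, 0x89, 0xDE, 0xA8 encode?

8

Byte at offset 0: 0xEE = 11101110 → 3-byte char (#1). Advance 3.
Byte at offset 3: 0xF3 = 11110011 → 4-byte char (#2). Advance 4.
Byte at offset 7: 0xE1 = 11100001 → 3-byte char (#3). Advance 3.
Byte at offset 10: 0xE1 = 11100001 → 3-byte char (#4). Advance 3.
Byte at offset 13: 0xF2 = 11110010 → 4-byte char (#5). Advance 4.
Byte at offset 17: 0xF0 = 11110000 → 4-byte char (#6). Advance 4.
Byte at offset 21: 0xD9 = 11011001 → 2-byte char (#7). Advance 2.
Byte at offset 23: 0xDE = 11011110 → 2-byte char (#8). Advance 2.
Reached end at offset 25 after 8 code points.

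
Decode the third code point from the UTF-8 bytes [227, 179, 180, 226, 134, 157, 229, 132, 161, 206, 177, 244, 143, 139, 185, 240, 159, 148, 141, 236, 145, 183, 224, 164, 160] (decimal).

Offset 0: leading byte 0xE3 = 11100011 → 3-byte char #1 = E3 B3 B4.
Offset 3: leading byte 0xE2 = 11100010 → 3-byte char #2 = E2 86 9D.
Offset 6: leading byte 0xE5 = 11100101 → 3-byte char #3 = E5 84 A1.
Leading byte 0xE5 = 11100101 matches 1110xxxx → 3-byte sequence.
Byte 1: 0xE5 = 11100101, payload 0101 (4 bits).
Byte 2: 0x84 = 10000100 (10xxxxxx ✓), payload 000100.
Byte 3: 0xA1 = 10100001 (10xxxxxx ✓), payload 100001.
Concatenate: 0101000100100001 = 0x5121 (16 bits → U+5121).

U+5121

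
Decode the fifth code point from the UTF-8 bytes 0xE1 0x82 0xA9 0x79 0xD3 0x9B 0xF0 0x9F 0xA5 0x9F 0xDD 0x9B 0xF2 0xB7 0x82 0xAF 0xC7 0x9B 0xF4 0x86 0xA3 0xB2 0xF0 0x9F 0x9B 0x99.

Offset 0: leading byte 0xE1 = 11100001 → 3-byte char #1 = E1 82 A9.
Offset 3: leading byte 0x79 = 01111001 → 1-byte char #2 = 79.
Offset 4: leading byte 0xD3 = 11010011 → 2-byte char #3 = D3 9B.
Offset 6: leading byte 0xF0 = 11110000 → 4-byte char #4 = F0 9F A5 9F.
Offset 10: leading byte 0xDD = 11011101 → 2-byte char #5 = DD 9B.
Leading byte 0xDD = 11011101 matches 110xxxxx → 2-byte sequence.
Byte 1: 0xDD = 11011101, payload 11101 (5 bits).
Byte 2: 0x9B = 10011011 (10xxxxxx ✓), payload 011011.
Concatenate: 11101011011 = 0x75B (11 bits → U+075B).

U+075B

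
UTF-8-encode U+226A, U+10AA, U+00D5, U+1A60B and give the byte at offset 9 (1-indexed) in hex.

1-indexed offset 9 is 0-indexed offset 8.
U+226A → 3-byte form E2 89 AA at offsets 0–2.
U+10AA → 3-byte form E1 82 AA at offsets 3–5.
U+00D5 → 2-byte form C3 95 at offsets 6–7.
U+1A60B → 4-byte form F0 9A 98 8B at offsets 8–11.
Offset 8 falls in char 4's range; it's byte 1 of F0 9A 98 8B = 0xF0.

0xF0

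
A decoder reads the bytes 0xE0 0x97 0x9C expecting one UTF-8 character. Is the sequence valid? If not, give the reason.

Leading byte 0xE0 = 11100000 → 3-byte form.
Continuation bytes all match 10xxxxxx. Payload decodes to 0x5DC.
But 0x5DC < 0x800, the minimum for a 3-byte sequence — this is an overlong encoding.

invalid (overlong encoding)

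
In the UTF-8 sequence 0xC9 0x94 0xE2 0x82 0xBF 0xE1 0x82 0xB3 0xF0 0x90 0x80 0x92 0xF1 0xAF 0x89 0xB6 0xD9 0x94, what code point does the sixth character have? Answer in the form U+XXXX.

Offset 0: leading byte 0xC9 = 11001001 → 2-byte char #1 = C9 94.
Offset 2: leading byte 0xE2 = 11100010 → 3-byte char #2 = E2 82 BF.
Offset 5: leading byte 0xE1 = 11100001 → 3-byte char #3 = E1 82 B3.
Offset 8: leading byte 0xF0 = 11110000 → 4-byte char #4 = F0 90 80 92.
Offset 12: leading byte 0xF1 = 11110001 → 4-byte char #5 = F1 AF 89 B6.
Offset 16: leading byte 0xD9 = 11011001 → 2-byte char #6 = D9 94.
Leading byte 0xD9 = 11011001 matches 110xxxxx → 2-byte sequence.
Byte 1: 0xD9 = 11011001, payload 11001 (5 bits).
Byte 2: 0x94 = 10010100 (10xxxxxx ✓), payload 010100.
Concatenate: 11001010100 = 0x654 (11 bits → U+0654).

U+0654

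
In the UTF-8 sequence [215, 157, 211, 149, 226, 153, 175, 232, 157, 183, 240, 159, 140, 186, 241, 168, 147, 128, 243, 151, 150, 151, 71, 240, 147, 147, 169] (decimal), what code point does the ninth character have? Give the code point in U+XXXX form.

Offset 0: leading byte 0xD7 = 11010111 → 2-byte char #1 = D7 9D.
Offset 2: leading byte 0xD3 = 11010011 → 2-byte char #2 = D3 95.
Offset 4: leading byte 0xE2 = 11100010 → 3-byte char #3 = E2 99 AF.
Offset 7: leading byte 0xE8 = 11101000 → 3-byte char #4 = E8 9D B7.
Offset 10: leading byte 0xF0 = 11110000 → 4-byte char #5 = F0 9F 8C BA.
Offset 14: leading byte 0xF1 = 11110001 → 4-byte char #6 = F1 A8 93 80.
Offset 18: leading byte 0xF3 = 11110011 → 4-byte char #7 = F3 97 96 97.
Offset 22: leading byte 0x47 = 01000111 → 1-byte char #8 = 47.
Offset 23: leading byte 0xF0 = 11110000 → 4-byte char #9 = F0 93 93 A9.
Leading byte 0xF0 = 11110000 matches 11110xxx → 4-byte sequence.
Byte 1: 0xF0 = 11110000, payload 000 (3 bits).
Byte 2: 0x93 = 10010011 (10xxxxxx ✓), payload 010011.
Byte 3: 0x93 = 10010011 (10xxxxxx ✓), payload 010011.
Byte 4: 0xA9 = 10101001 (10xxxxxx ✓), payload 101001.
Concatenate: 000010011010011101001 = 0x134E9 (21 bits → U+134E9).

U+134E9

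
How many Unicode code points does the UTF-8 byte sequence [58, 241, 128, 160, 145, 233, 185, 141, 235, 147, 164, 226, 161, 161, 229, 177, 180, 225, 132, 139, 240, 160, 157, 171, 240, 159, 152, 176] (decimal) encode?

Byte at offset 0: 0x3A = 00111010 → 1-byte char (#1). Advance 1.
Byte at offset 1: 0xF1 = 11110001 → 4-byte char (#2). Advance 4.
Byte at offset 5: 0xE9 = 11101001 → 3-byte char (#3). Advance 3.
Byte at offset 8: 0xEB = 11101011 → 3-byte char (#4). Advance 3.
Byte at offset 11: 0xE2 = 11100010 → 3-byte char (#5). Advance 3.
Byte at offset 14: 0xE5 = 11100101 → 3-byte char (#6). Advance 3.
Byte at offset 17: 0xE1 = 11100001 → 3-byte char (#7). Advance 3.
Byte at offset 20: 0xF0 = 11110000 → 4-byte char (#8). Advance 4.
Byte at offset 24: 0xF0 = 11110000 → 4-byte char (#9). Advance 4.
Reached end at offset 28 after 9 code points.

9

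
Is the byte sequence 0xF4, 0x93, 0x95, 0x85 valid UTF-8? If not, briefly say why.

Leading byte 0xF4 = 11110100 → 4-byte form.
Payload = 0x113545, which exceeds U+10FFFF, the maximum Unicode code point. (Leading bytes F5–FF, or F4 followed by ≥ 0x90, are invalid.)

invalid (encodes a value above U+10FFFF)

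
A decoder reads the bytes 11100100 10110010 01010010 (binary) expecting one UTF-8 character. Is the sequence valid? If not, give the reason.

Leading byte 0xE4 = 11100100 → 3-byte form.
Byte 3 is 0x52 = 01010010, which is not 10xxxxxx — expected a continuation byte.

invalid (non-continuation byte where continuation expected)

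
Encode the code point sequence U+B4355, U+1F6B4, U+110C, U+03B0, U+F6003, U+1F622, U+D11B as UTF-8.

U+B4355: 4-byte form → F2 B4 8D 95.
U+1F6B4: 4-byte form → F0 9F 9A B4.
U+110C: 3-byte form → E1 84 8C.
U+03B0: 2-byte form → CE B0.
U+F6003: 4-byte form → F3 B6 80 83.
U+1F622: 4-byte form → F0 9F 98 A2.
U+D11B: 3-byte form → ED 84 9B.
Concatenated (24 bytes): F2 B4 8D 95 F0 9F 9A B4 E1 84 8C CE B0 F3 B6 80 83 F0 9F 98 A2 ED 84 9B.

F2 B4 8D 95 F0 9F 9A B4 E1 84 8C CE B0 F3 B6 80 83 F0 9F 98 A2 ED 84 9B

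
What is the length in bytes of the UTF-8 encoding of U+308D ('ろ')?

3

U+308D = 0x308D. UTF-8 uses 1 byte below 0x80, 2 below 0x800, 3 below 0x10000, 4 up to 0x10FFFF. 0x308D is in U+0800–U+FFFF → 3 bytes.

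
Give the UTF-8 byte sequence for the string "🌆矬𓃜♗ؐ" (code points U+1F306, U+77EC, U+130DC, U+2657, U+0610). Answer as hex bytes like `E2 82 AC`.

F0 9F 8C 86 E7 9F AC F0 93 83 9C E2 99 97 D8 90

U+1F306: 4-byte form → F0 9F 8C 86.
U+77EC: 3-byte form → E7 9F AC.
U+130DC: 4-byte form → F0 93 83 9C.
U+2657: 3-byte form → E2 99 97.
U+0610: 2-byte form → D8 90.
Concatenated (16 bytes): F0 9F 8C 86 E7 9F AC F0 93 83 9C E2 99 97 D8 90.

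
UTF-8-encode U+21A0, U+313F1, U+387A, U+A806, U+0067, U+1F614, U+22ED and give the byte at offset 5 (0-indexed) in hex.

0x8F

U+21A0 → 3-byte form E2 86 A0 at offsets 0–2.
U+313F1 → 4-byte form F0 B1 8F B1 at offsets 3–6.
Offset 5 falls in char 2's range; it's byte 3 of F0 B1 8F B1 = 0x8F.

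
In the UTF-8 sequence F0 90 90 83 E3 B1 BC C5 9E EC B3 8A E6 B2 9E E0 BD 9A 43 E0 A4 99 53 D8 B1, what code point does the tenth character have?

Offset 0: leading byte 0xF0 = 11110000 → 4-byte char #1 = F0 90 90 83.
Offset 4: leading byte 0xE3 = 11100011 → 3-byte char #2 = E3 B1 BC.
Offset 7: leading byte 0xC5 = 11000101 → 2-byte char #3 = C5 9E.
Offset 9: leading byte 0xEC = 11101100 → 3-byte char #4 = EC B3 8A.
Offset 12: leading byte 0xE6 = 11100110 → 3-byte char #5 = E6 B2 9E.
Offset 15: leading byte 0xE0 = 11100000 → 3-byte char #6 = E0 BD 9A.
Offset 18: leading byte 0x43 = 01000011 → 1-byte char #7 = 43.
Offset 19: leading byte 0xE0 = 11100000 → 3-byte char #8 = E0 A4 99.
Offset 22: leading byte 0x53 = 01010011 → 1-byte char #9 = 53.
Offset 23: leading byte 0xD8 = 11011000 → 2-byte char #10 = D8 B1.
Leading byte 0xD8 = 11011000 matches 110xxxxx → 2-byte sequence.
Byte 1: 0xD8 = 11011000, payload 11000 (5 bits).
Byte 2: 0xB1 = 10110001 (10xxxxxx ✓), payload 110001.
Concatenate: 11000110001 = 0x631 (11 bits → U+0631).

U+0631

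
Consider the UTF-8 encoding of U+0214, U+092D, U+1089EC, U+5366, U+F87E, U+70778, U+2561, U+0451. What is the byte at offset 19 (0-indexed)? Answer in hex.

0xE2

U+0214 → 2-byte form C8 94 at offsets 0–1.
U+092D → 3-byte form E0 A4 AD at offsets 2–4.
U+1089EC → 4-byte form F4 88 A7 AC at offsets 5–8.
U+5366 → 3-byte form E5 8D A6 at offsets 9–11.
U+F87E → 3-byte form EF A1 BE at offsets 12–14.
U+70778 → 4-byte form F1 B0 9D B8 at offsets 15–18.
U+2561 → 3-byte form E2 95 A1 at offsets 19–21.
Offset 19 falls in char 7's range; it's byte 1 of E2 95 A1 = 0xE2.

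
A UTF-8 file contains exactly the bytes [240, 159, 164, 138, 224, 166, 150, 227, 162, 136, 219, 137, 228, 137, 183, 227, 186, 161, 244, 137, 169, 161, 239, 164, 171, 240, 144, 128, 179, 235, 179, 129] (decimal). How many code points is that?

Byte at offset 0: 0xF0 = 11110000 → 4-byte char (#1). Advance 4.
Byte at offset 4: 0xE0 = 11100000 → 3-byte char (#2). Advance 3.
Byte at offset 7: 0xE3 = 11100011 → 3-byte char (#3). Advance 3.
Byte at offset 10: 0xDB = 11011011 → 2-byte char (#4). Advance 2.
Byte at offset 12: 0xE4 = 11100100 → 3-byte char (#5). Advance 3.
Byte at offset 15: 0xE3 = 11100011 → 3-byte char (#6). Advance 3.
Byte at offset 18: 0xF4 = 11110100 → 4-byte char (#7). Advance 4.
Byte at offset 22: 0xEF = 11101111 → 3-byte char (#8). Advance 3.
Byte at offset 25: 0xF0 = 11110000 → 4-byte char (#9). Advance 4.
Byte at offset 29: 0xEB = 11101011 → 3-byte char (#10). Advance 3.
Reached end at offset 32 after 10 code points.

10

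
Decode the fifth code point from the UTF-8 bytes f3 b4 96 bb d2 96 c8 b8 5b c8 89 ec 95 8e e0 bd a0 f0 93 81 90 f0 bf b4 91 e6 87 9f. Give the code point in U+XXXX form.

Offset 0: leading byte 0xF3 = 11110011 → 4-byte char #1 = F3 B4 96 BB.
Offset 4: leading byte 0xD2 = 11010010 → 2-byte char #2 = D2 96.
Offset 6: leading byte 0xC8 = 11001000 → 2-byte char #3 = C8 B8.
Offset 8: leading byte 0x5B = 01011011 → 1-byte char #4 = 5B.
Offset 9: leading byte 0xC8 = 11001000 → 2-byte char #5 = C8 89.
Leading byte 0xC8 = 11001000 matches 110xxxxx → 2-byte sequence.
Byte 1: 0xC8 = 11001000, payload 01000 (5 bits).
Byte 2: 0x89 = 10001001 (10xxxxxx ✓), payload 001001.
Concatenate: 01000001001 = 0x209 (11 bits → U+0209).

U+0209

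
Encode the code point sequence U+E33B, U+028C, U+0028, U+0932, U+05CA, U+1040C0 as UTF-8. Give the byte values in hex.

EE 8C BB CA 8C 28 E0 A4 B2 D7 8A F4 84 83 80

U+E33B: 3-byte form → EE 8C BB.
U+028C: 2-byte form → CA 8C.
U+0028: 1-byte form → 28.
U+0932: 3-byte form → E0 A4 B2.
U+05CA: 2-byte form → D7 8A.
U+1040C0: 4-byte form → F4 84 83 80.
Concatenated (15 bytes): EE 8C BB CA 8C 28 E0 A4 B2 D7 8A F4 84 83 80.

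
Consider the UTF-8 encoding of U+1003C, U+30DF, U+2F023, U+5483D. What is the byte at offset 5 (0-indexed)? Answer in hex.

0x83

U+1003C → 4-byte form F0 90 80 BC at offsets 0–3.
U+30DF → 3-byte form E3 83 9F at offsets 4–6.
Offset 5 falls in char 2's range; it's byte 2 of E3 83 9F = 0x83.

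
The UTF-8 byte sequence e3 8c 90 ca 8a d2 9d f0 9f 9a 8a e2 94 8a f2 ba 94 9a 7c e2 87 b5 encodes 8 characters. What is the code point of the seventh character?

Offset 0: leading byte 0xE3 = 11100011 → 3-byte char #1 = E3 8C 90.
Offset 3: leading byte 0xCA = 11001010 → 2-byte char #2 = CA 8A.
Offset 5: leading byte 0xD2 = 11010010 → 2-byte char #3 = D2 9D.
Offset 7: leading byte 0xF0 = 11110000 → 4-byte char #4 = F0 9F 9A 8A.
Offset 11: leading byte 0xE2 = 11100010 → 3-byte char #5 = E2 94 8A.
Offset 14: leading byte 0xF2 = 11110010 → 4-byte char #6 = F2 BA 94 9A.
Offset 18: leading byte 0x7C = 01111100 → 1-byte char #7 = 7C.
Leading byte 0x7C = 01111100 matches 0xxxxxxx → 1-byte sequence.
Byte 1: 0x7C = 01111100, payload 1111100 (7 bits).
Concatenate: 1111100 = 0x7C (7 bits → U+007C).

U+007C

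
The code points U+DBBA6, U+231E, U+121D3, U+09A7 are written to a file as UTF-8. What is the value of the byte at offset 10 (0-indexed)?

0x93

U+DBBA6 → 4-byte form F3 9B AE A6 at offsets 0–3.
U+231E → 3-byte form E2 8C 9E at offsets 4–6.
U+121D3 → 4-byte form F0 92 87 93 at offsets 7–10.
Offset 10 falls in char 3's range; it's byte 4 of F0 92 87 93 = 0x93.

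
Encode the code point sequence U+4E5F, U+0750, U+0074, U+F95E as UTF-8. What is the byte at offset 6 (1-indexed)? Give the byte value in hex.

0x74

1-indexed offset 6 is 0-indexed offset 5.
U+4E5F → 3-byte form E4 B9 9F at offsets 0–2.
U+0750 → 2-byte form DD 90 at offsets 3–4.
U+0074 → 1-byte form 74 at offsets 5–5.
Offset 5 falls in char 3's range; it's byte 1 of 74 = 0x74.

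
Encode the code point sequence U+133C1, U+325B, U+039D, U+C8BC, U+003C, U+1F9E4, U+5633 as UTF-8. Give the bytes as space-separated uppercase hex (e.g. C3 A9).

U+133C1: 4-byte form → F0 93 8F 81.
U+325B: 3-byte form → E3 89 9B.
U+039D: 2-byte form → CE 9D.
U+C8BC: 3-byte form → EC A2 BC.
U+003C: 1-byte form → 3C.
U+1F9E4: 4-byte form → F0 9F A7 A4.
U+5633: 3-byte form → E5 98 B3.
Concatenated (20 bytes): F0 93 8F 81 E3 89 9B CE 9D EC A2 BC 3C F0 9F A7 A4 E5 98 B3.

F0 93 8F 81 E3 89 9B CE 9D EC A2 BC 3C F0 9F A7 A4 E5 98 B3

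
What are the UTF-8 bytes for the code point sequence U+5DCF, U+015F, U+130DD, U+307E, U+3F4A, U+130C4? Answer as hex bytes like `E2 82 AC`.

U+5DCF: 3-byte form → E5 B7 8F.
U+015F: 2-byte form → C5 9F.
U+130DD: 4-byte form → F0 93 83 9D.
U+307E: 3-byte form → E3 81 BE.
U+3F4A: 3-byte form → E3 BD 8A.
U+130C4: 4-byte form → F0 93 83 84.
Concatenated (19 bytes): E5 B7 8F C5 9F F0 93 83 9D E3 81 BE E3 BD 8A F0 93 83 84.

E5 B7 8F C5 9F F0 93 83 9D E3 81 BE E3 BD 8A F0 93 83 84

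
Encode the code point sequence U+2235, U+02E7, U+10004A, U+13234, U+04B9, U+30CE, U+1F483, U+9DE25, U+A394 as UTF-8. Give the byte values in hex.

E2 88 B5 CB A7 F4 80 81 8A F0 93 88 B4 D2 B9 E3 83 8E F0 9F 92 83 F2 9D B8 A5 EA 8E 94

U+2235: 3-byte form → E2 88 B5.
U+02E7: 2-byte form → CB A7.
U+10004A: 4-byte form → F4 80 81 8A.
U+13234: 4-byte form → F0 93 88 B4.
U+04B9: 2-byte form → D2 B9.
U+30CE: 3-byte form → E3 83 8E.
U+1F483: 4-byte form → F0 9F 92 83.
U+9DE25: 4-byte form → F2 9D B8 A5.
U+A394: 3-byte form → EA 8E 94.
Concatenated (29 bytes): E2 88 B5 CB A7 F4 80 81 8A F0 93 88 B4 D2 B9 E3 83 8E F0 9F 92 83 F2 9D B8 A5 EA 8E 94.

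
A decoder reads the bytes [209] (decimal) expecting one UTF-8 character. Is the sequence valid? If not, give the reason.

Leading byte 0xD1 = 11010001 → 2-byte form, but only 1 byte is present.

invalid (sequence truncated)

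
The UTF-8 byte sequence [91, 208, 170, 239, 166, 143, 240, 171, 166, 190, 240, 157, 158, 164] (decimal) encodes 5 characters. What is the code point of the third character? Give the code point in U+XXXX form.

U+F98F

Offset 0: leading byte 0x5B = 01011011 → 1-byte char #1 = 5B.
Offset 1: leading byte 0xD0 = 11010000 → 2-byte char #2 = D0 AA.
Offset 3: leading byte 0xEF = 11101111 → 3-byte char #3 = EF A6 8F.
Leading byte 0xEF = 11101111 matches 1110xxxx → 3-byte sequence.
Byte 1: 0xEF = 11101111, payload 1111 (4 bits).
Byte 2: 0xA6 = 10100110 (10xxxxxx ✓), payload 100110.
Byte 3: 0x8F = 10001111 (10xxxxxx ✓), payload 001111.
Concatenate: 1111100110001111 = 0xF98F (16 bits → U+F98F).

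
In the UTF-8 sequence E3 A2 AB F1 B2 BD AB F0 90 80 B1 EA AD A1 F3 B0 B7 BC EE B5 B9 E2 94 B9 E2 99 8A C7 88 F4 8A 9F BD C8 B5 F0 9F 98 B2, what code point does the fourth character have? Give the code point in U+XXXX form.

U+AB61

Offset 0: leading byte 0xE3 = 11100011 → 3-byte char #1 = E3 A2 AB.
Offset 3: leading byte 0xF1 = 11110001 → 4-byte char #2 = F1 B2 BD AB.
Offset 7: leading byte 0xF0 = 11110000 → 4-byte char #3 = F0 90 80 B1.
Offset 11: leading byte 0xEA = 11101010 → 3-byte char #4 = EA AD A1.
Leading byte 0xEA = 11101010 matches 1110xxxx → 3-byte sequence.
Byte 1: 0xEA = 11101010, payload 1010 (4 bits).
Byte 2: 0xAD = 10101101 (10xxxxxx ✓), payload 101101.
Byte 3: 0xA1 = 10100001 (10xxxxxx ✓), payload 100001.
Concatenate: 1010101101100001 = 0xAB61 (16 bits → U+AB61).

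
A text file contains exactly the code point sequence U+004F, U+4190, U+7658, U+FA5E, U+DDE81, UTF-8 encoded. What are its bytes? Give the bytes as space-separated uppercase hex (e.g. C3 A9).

U+004F: 1-byte form → 4F.
U+4190: 3-byte form → E4 86 90.
U+7658: 3-byte form → E7 99 98.
U+FA5E: 3-byte form → EF A9 9E.
U+DDE81: 4-byte form → F3 9D BA 81.
Concatenated (14 bytes): 4F E4 86 90 E7 99 98 EF A9 9E F3 9D BA 81.

4F E4 86 90 E7 99 98 EF A9 9E F3 9D BA 81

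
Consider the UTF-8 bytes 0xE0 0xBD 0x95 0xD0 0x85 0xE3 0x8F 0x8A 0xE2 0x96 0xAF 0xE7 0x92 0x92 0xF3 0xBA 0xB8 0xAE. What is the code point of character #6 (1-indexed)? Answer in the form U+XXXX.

U+FAE2E

Offset 0: leading byte 0xE0 = 11100000 → 3-byte char #1 = E0 BD 95.
Offset 3: leading byte 0xD0 = 11010000 → 2-byte char #2 = D0 85.
Offset 5: leading byte 0xE3 = 11100011 → 3-byte char #3 = E3 8F 8A.
Offset 8: leading byte 0xE2 = 11100010 → 3-byte char #4 = E2 96 AF.
Offset 11: leading byte 0xE7 = 11100111 → 3-byte char #5 = E7 92 92.
Offset 14: leading byte 0xF3 = 11110011 → 4-byte char #6 = F3 BA B8 AE.
Leading byte 0xF3 = 11110011 matches 11110xxx → 4-byte sequence.
Byte 1: 0xF3 = 11110011, payload 011 (3 bits).
Byte 2: 0xBA = 10111010 (10xxxxxx ✓), payload 111010.
Byte 3: 0xB8 = 10111000 (10xxxxxx ✓), payload 111000.
Byte 4: 0xAE = 10101110 (10xxxxxx ✓), payload 101110.
Concatenate: 011111010111000101110 = 0xFAE2E (21 bits → U+FAE2E).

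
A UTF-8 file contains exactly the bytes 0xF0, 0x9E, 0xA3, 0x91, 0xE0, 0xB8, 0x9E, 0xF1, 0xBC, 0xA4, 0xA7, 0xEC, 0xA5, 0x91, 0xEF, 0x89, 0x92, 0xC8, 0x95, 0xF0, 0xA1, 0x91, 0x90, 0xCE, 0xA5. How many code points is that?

8

Byte at offset 0: 0xF0 = 11110000 → 4-byte char (#1). Advance 4.
Byte at offset 4: 0xE0 = 11100000 → 3-byte char (#2). Advance 3.
Byte at offset 7: 0xF1 = 11110001 → 4-byte char (#3). Advance 4.
Byte at offset 11: 0xEC = 11101100 → 3-byte char (#4). Advance 3.
Byte at offset 14: 0xEF = 11101111 → 3-byte char (#5). Advance 3.
Byte at offset 17: 0xC8 = 11001000 → 2-byte char (#6). Advance 2.
Byte at offset 19: 0xF0 = 11110000 → 4-byte char (#7). Advance 4.
Byte at offset 23: 0xCE = 11001110 → 2-byte char (#8). Advance 2.
Reached end at offset 25 after 8 code points.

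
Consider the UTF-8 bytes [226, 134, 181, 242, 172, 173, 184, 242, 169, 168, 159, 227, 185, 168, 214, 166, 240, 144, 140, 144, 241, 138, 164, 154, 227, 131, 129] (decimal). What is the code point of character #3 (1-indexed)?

Offset 0: leading byte 0xE2 = 11100010 → 3-byte char #1 = E2 86 B5.
Offset 3: leading byte 0xF2 = 11110010 → 4-byte char #2 = F2 AC AD B8.
Offset 7: leading byte 0xF2 = 11110010 → 4-byte char #3 = F2 A9 A8 9F.
Leading byte 0xF2 = 11110010 matches 11110xxx → 4-byte sequence.
Byte 1: 0xF2 = 11110010, payload 010 (3 bits).
Byte 2: 0xA9 = 10101001 (10xxxxxx ✓), payload 101001.
Byte 3: 0xA8 = 10101000 (10xxxxxx ✓), payload 101000.
Byte 4: 0x9F = 10011111 (10xxxxxx ✓), payload 011111.
Concatenate: 010101001101000011111 = 0xA9A1F (21 bits → U+A9A1F).

U+A9A1F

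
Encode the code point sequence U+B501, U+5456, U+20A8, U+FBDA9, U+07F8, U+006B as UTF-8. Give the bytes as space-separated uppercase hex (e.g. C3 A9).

U+B501: 3-byte form → EB 94 81.
U+5456: 3-byte form → E5 91 96.
U+20A8: 3-byte form → E2 82 A8.
U+FBDA9: 4-byte form → F3 BB B6 A9.
U+07F8: 2-byte form → DF B8.
U+006B: 1-byte form → 6B.
Concatenated (16 bytes): EB 94 81 E5 91 96 E2 82 A8 F3 BB B6 A9 DF B8 6B.

EB 94 81 E5 91 96 E2 82 A8 F3 BB B6 A9 DF B8 6B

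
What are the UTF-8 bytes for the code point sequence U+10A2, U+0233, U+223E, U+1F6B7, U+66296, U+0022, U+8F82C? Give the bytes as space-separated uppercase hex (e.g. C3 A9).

U+10A2: 3-byte form → E1 82 A2.
U+0233: 2-byte form → C8 B3.
U+223E: 3-byte form → E2 88 BE.
U+1F6B7: 4-byte form → F0 9F 9A B7.
U+66296: 4-byte form → F1 A6 8A 96.
U+0022: 1-byte form → 22.
U+8F82C: 4-byte form → F2 8F A0 AC.
Concatenated (21 bytes): E1 82 A2 C8 B3 E2 88 BE F0 9F 9A B7 F1 A6 8A 96 22 F2 8F A0 AC.

E1 82 A2 C8 B3 E2 88 BE F0 9F 9A B7 F1 A6 8A 96 22 F2 8F A0 AC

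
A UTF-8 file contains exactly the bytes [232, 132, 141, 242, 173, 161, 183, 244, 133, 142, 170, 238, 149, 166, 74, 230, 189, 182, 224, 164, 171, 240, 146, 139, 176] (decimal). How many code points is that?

Byte at offset 0: 0xE8 = 11101000 → 3-byte char (#1). Advance 3.
Byte at offset 3: 0xF2 = 11110010 → 4-byte char (#2). Advance 4.
Byte at offset 7: 0xF4 = 11110100 → 4-byte char (#3). Advance 4.
Byte at offset 11: 0xEE = 11101110 → 3-byte char (#4). Advance 3.
Byte at offset 14: 0x4A = 01001010 → 1-byte char (#5). Advance 1.
Byte at offset 15: 0xE6 = 11100110 → 3-byte char (#6). Advance 3.
Byte at offset 18: 0xE0 = 11100000 → 3-byte char (#7). Advance 3.
Byte at offset 21: 0xF0 = 11110000 → 4-byte char (#8). Advance 4.
Reached end at offset 25 after 8 code points.

8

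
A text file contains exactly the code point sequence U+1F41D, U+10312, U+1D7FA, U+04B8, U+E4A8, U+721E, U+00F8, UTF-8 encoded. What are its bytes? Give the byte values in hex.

U+1F41D: 4-byte form → F0 9F 90 9D.
U+10312: 4-byte form → F0 90 8C 92.
U+1D7FA: 4-byte form → F0 9D 9F BA.
U+04B8: 2-byte form → D2 B8.
U+E4A8: 3-byte form → EE 92 A8.
U+721E: 3-byte form → E7 88 9E.
U+00F8: 2-byte form → C3 B8.
Concatenated (22 bytes): F0 9F 90 9D F0 90 8C 92 F0 9D 9F BA D2 B8 EE 92 A8 E7 88 9E C3 B8.

F0 9F 90 9D F0 90 8C 92 F0 9D 9F BA D2 B8 EE 92 A8 E7 88 9E C3 B8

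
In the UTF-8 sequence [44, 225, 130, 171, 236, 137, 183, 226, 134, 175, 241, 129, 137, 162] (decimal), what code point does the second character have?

Offset 0: leading byte 0x2C = 00101100 → 1-byte char #1 = 2C.
Offset 1: leading byte 0xE1 = 11100001 → 3-byte char #2 = E1 82 AB.
Leading byte 0xE1 = 11100001 matches 1110xxxx → 3-byte sequence.
Byte 1: 0xE1 = 11100001, payload 0001 (4 bits).
Byte 2: 0x82 = 10000010 (10xxxxxx ✓), payload 000010.
Byte 3: 0xAB = 10101011 (10xxxxxx ✓), payload 101011.
Concatenate: 0001000010101011 = 0x10AB (16 bits → U+10AB).

U+10AB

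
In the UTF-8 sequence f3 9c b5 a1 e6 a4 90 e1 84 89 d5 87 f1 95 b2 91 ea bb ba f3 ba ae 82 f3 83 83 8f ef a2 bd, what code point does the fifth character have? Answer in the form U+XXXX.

U+55C91

Offset 0: leading byte 0xF3 = 11110011 → 4-byte char #1 = F3 9C B5 A1.
Offset 4: leading byte 0xE6 = 11100110 → 3-byte char #2 = E6 A4 90.
Offset 7: leading byte 0xE1 = 11100001 → 3-byte char #3 = E1 84 89.
Offset 10: leading byte 0xD5 = 11010101 → 2-byte char #4 = D5 87.
Offset 12: leading byte 0xF1 = 11110001 → 4-byte char #5 = F1 95 B2 91.
Leading byte 0xF1 = 11110001 matches 11110xxx → 4-byte sequence.
Byte 1: 0xF1 = 11110001, payload 001 (3 bits).
Byte 2: 0x95 = 10010101 (10xxxxxx ✓), payload 010101.
Byte 3: 0xB2 = 10110010 (10xxxxxx ✓), payload 110010.
Byte 4: 0x91 = 10010001 (10xxxxxx ✓), payload 010001.
Concatenate: 001010101110010010001 = 0x55C91 (21 bits → U+55C91).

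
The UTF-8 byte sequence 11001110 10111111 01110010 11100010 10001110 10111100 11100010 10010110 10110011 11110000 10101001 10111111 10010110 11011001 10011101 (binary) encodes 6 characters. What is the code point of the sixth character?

U+065D

Offset 0: leading byte 0xCE = 11001110 → 2-byte char #1 = CE BF.
Offset 2: leading byte 0x72 = 01110010 → 1-byte char #2 = 72.
Offset 3: leading byte 0xE2 = 11100010 → 3-byte char #3 = E2 8E BC.
Offset 6: leading byte 0xE2 = 11100010 → 3-byte char #4 = E2 96 B3.
Offset 9: leading byte 0xF0 = 11110000 → 4-byte char #5 = F0 A9 BF 96.
Offset 13: leading byte 0xD9 = 11011001 → 2-byte char #6 = D9 9D.
Leading byte 0xD9 = 11011001 matches 110xxxxx → 2-byte sequence.
Byte 1: 0xD9 = 11011001, payload 11001 (5 bits).
Byte 2: 0x9D = 10011101 (10xxxxxx ✓), payload 011101.
Concatenate: 11001011101 = 0x65D (11 bits → U+065D).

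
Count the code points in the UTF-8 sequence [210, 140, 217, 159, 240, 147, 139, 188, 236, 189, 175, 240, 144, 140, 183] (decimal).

Byte at offset 0: 0xD2 = 11010010 → 2-byte char (#1). Advance 2.
Byte at offset 2: 0xD9 = 11011001 → 2-byte char (#2). Advance 2.
Byte at offset 4: 0xF0 = 11110000 → 4-byte char (#3). Advance 4.
Byte at offset 8: 0xEC = 11101100 → 3-byte char (#4). Advance 3.
Byte at offset 11: 0xF0 = 11110000 → 4-byte char (#5). Advance 4.
Reached end at offset 15 after 5 code points.

5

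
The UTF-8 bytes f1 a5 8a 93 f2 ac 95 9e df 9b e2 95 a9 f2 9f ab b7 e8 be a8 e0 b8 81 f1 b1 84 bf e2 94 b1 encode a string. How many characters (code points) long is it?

Byte at offset 0: 0xF1 = 11110001 → 4-byte char (#1). Advance 4.
Byte at offset 4: 0xF2 = 11110010 → 4-byte char (#2). Advance 4.
Byte at offset 8: 0xDF = 11011111 → 2-byte char (#3). Advance 2.
Byte at offset 10: 0xE2 = 11100010 → 3-byte char (#4). Advance 3.
Byte at offset 13: 0xF2 = 11110010 → 4-byte char (#5). Advance 4.
Byte at offset 17: 0xE8 = 11101000 → 3-byte char (#6). Advance 3.
Byte at offset 20: 0xE0 = 11100000 → 3-byte char (#7). Advance 3.
Byte at offset 23: 0xF1 = 11110001 → 4-byte char (#8). Advance 4.
Byte at offset 27: 0xE2 = 11100010 → 3-byte char (#9). Advance 3.
Reached end at offset 30 after 9 code points.

9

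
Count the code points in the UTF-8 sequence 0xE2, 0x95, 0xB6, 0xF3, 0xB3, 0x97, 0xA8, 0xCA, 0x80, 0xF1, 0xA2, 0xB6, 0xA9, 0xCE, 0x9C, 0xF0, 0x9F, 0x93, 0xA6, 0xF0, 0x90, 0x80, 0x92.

Byte at offset 0: 0xE2 = 11100010 → 3-byte char (#1). Advance 3.
Byte at offset 3: 0xF3 = 11110011 → 4-byte char (#2). Advance 4.
Byte at offset 7: 0xCA = 11001010 → 2-byte char (#3). Advance 2.
Byte at offset 9: 0xF1 = 11110001 → 4-byte char (#4). Advance 4.
Byte at offset 13: 0xCE = 11001110 → 2-byte char (#5). Advance 2.
Byte at offset 15: 0xF0 = 11110000 → 4-byte char (#6). Advance 4.
Byte at offset 19: 0xF0 = 11110000 → 4-byte char (#7). Advance 4.
Reached end at offset 23 after 7 code points.

7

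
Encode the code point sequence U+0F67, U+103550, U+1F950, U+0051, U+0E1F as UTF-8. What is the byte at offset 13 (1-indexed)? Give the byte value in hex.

0xE0

1-indexed offset 13 is 0-indexed offset 12.
U+0F67 → 3-byte form E0 BD A7 at offsets 0–2.
U+103550 → 4-byte form F4 83 95 90 at offsets 3–6.
U+1F950 → 4-byte form F0 9F A5 90 at offsets 7–10.
U+0051 → 1-byte form 51 at offsets 11–11.
U+0E1F → 3-byte form E0 B8 9F at offsets 12–14.
Offset 12 falls in char 5's range; it's byte 1 of E0 B8 9F = 0xE0.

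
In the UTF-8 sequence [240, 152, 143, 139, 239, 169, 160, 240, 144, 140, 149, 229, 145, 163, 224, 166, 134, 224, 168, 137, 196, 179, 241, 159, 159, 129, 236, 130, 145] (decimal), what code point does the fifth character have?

U+0986

Offset 0: leading byte 0xF0 = 11110000 → 4-byte char #1 = F0 98 8F 8B.
Offset 4: leading byte 0xEF = 11101111 → 3-byte char #2 = EF A9 A0.
Offset 7: leading byte 0xF0 = 11110000 → 4-byte char #3 = F0 90 8C 95.
Offset 11: leading byte 0xE5 = 11100101 → 3-byte char #4 = E5 91 A3.
Offset 14: leading byte 0xE0 = 11100000 → 3-byte char #5 = E0 A6 86.
Leading byte 0xE0 = 11100000 matches 1110xxxx → 3-byte sequence.
Byte 1: 0xE0 = 11100000, payload 0000 (4 bits).
Byte 2: 0xA6 = 10100110 (10xxxxxx ✓), payload 100110.
Byte 3: 0x86 = 10000110 (10xxxxxx ✓), payload 000110.
Concatenate: 0000100110000110 = 0x986 (16 bits → U+0986).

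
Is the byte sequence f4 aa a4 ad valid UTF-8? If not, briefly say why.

Leading byte 0xF4 = 11110100 → 4-byte form.
Payload = 0x12A92D, which exceeds U+10FFFF, the maximum Unicode code point. (Leading bytes F5–FF, or F4 followed by ≥ 0x90, are invalid.)

invalid (encodes a value above U+10FFFF)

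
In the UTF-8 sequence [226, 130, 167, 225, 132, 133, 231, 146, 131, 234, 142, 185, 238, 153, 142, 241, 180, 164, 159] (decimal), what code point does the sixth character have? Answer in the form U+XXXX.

Offset 0: leading byte 0xE2 = 11100010 → 3-byte char #1 = E2 82 A7.
Offset 3: leading byte 0xE1 = 11100001 → 3-byte char #2 = E1 84 85.
Offset 6: leading byte 0xE7 = 11100111 → 3-byte char #3 = E7 92 83.
Offset 9: leading byte 0xEA = 11101010 → 3-byte char #4 = EA 8E B9.
Offset 12: leading byte 0xEE = 11101110 → 3-byte char #5 = EE 99 8E.
Offset 15: leading byte 0xF1 = 11110001 → 4-byte char #6 = F1 B4 A4 9F.
Leading byte 0xF1 = 11110001 matches 11110xxx → 4-byte sequence.
Byte 1: 0xF1 = 11110001, payload 001 (3 bits).
Byte 2: 0xB4 = 10110100 (10xxxxxx ✓), payload 110100.
Byte 3: 0xA4 = 10100100 (10xxxxxx ✓), payload 100100.
Byte 4: 0x9F = 10011111 (10xxxxxx ✓), payload 011111.
Concatenate: 001110100100100011111 = 0x7491F (21 bits → U+7491F).

U+7491F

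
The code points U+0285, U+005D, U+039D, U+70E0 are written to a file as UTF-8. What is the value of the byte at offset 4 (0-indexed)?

0x9D

U+0285 → 2-byte form CA 85 at offsets 0–1.
U+005D → 1-byte form 5D at offsets 2–2.
U+039D → 2-byte form CE 9D at offsets 3–4.
Offset 4 falls in char 3's range; it's byte 2 of CE 9D = 0x9D.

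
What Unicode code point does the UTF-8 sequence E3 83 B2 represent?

Leading byte 0xE3 = 11100011 matches 1110xxxx → 3-byte sequence.
Byte 1: 0xE3 = 11100011, payload 0011 (4 bits).
Byte 2: 0x83 = 10000011 (10xxxxxx ✓), payload 000011.
Byte 3: 0xB2 = 10110010 (10xxxxxx ✓), payload 110010.
Concatenate: 0011000011110010 = 0x30F2 (16 bits → U+30F2).

U+30F2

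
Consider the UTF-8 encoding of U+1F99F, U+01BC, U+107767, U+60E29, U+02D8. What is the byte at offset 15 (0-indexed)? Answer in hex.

0x98

U+1F99F → 4-byte form F0 9F A6 9F at offsets 0–3.
U+01BC → 2-byte form C6 BC at offsets 4–5.
U+107767 → 4-byte form F4 87 9D A7 at offsets 6–9.
U+60E29 → 4-byte form F1 A0 B8 A9 at offsets 10–13.
U+02D8 → 2-byte form CB 98 at offsets 14–15.
Offset 15 falls in char 5's range; it's byte 2 of CB 98 = 0x98.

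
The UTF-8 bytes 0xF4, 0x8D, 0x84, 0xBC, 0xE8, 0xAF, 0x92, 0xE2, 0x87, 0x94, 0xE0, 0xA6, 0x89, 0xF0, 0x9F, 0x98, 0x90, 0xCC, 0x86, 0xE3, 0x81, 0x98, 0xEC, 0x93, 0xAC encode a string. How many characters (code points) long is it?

Byte at offset 0: 0xF4 = 11110100 → 4-byte char (#1). Advance 4.
Byte at offset 4: 0xE8 = 11101000 → 3-byte char (#2). Advance 3.
Byte at offset 7: 0xE2 = 11100010 → 3-byte char (#3). Advance 3.
Byte at offset 10: 0xE0 = 11100000 → 3-byte char (#4). Advance 3.
Byte at offset 13: 0xF0 = 11110000 → 4-byte char (#5). Advance 4.
Byte at offset 17: 0xCC = 11001100 → 2-byte char (#6). Advance 2.
Byte at offset 19: 0xE3 = 11100011 → 3-byte char (#7). Advance 3.
Byte at offset 22: 0xEC = 11101100 → 3-byte char (#8). Advance 3.
Reached end at offset 25 after 8 code points.

8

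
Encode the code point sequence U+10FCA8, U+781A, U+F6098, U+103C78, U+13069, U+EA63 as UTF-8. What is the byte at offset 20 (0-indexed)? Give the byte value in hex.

0xA9

U+10FCA8 → 4-byte form F4 8F B2 A8 at offsets 0–3.
U+781A → 3-byte form E7 A0 9A at offsets 4–6.
U+F6098 → 4-byte form F3 B6 82 98 at offsets 7–10.
U+103C78 → 4-byte form F4 83 B1 B8 at offsets 11–14.
U+13069 → 4-byte form F0 93 81 A9 at offsets 15–18.
U+EA63 → 3-byte form EE A9 A3 at offsets 19–21.
Offset 20 falls in char 6's range; it's byte 2 of EE A9 A3 = 0xA9.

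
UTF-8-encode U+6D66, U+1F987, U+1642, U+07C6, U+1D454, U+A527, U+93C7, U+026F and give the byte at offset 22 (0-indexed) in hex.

0xC9

U+6D66 → 3-byte form E6 B5 A6 at offsets 0–2.
U+1F987 → 4-byte form F0 9F A6 87 at offsets 3–6.
U+1642 → 3-byte form E1 99 82 at offsets 7–9.
U+07C6 → 2-byte form DF 86 at offsets 10–11.
U+1D454 → 4-byte form F0 9D 91 94 at offsets 12–15.
U+A527 → 3-byte form EA 94 A7 at offsets 16–18.
U+93C7 → 3-byte form E9 8F 87 at offsets 19–21.
U+026F → 2-byte form C9 AF at offsets 22–23.
Offset 22 falls in char 8's range; it's byte 1 of C9 AF = 0xC9.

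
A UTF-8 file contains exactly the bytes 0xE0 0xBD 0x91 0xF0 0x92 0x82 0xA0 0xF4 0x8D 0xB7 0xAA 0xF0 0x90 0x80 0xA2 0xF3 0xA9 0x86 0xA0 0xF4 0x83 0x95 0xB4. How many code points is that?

6

Byte at offset 0: 0xE0 = 11100000 → 3-byte char (#1). Advance 3.
Byte at offset 3: 0xF0 = 11110000 → 4-byte char (#2). Advance 4.
Byte at offset 7: 0xF4 = 11110100 → 4-byte char (#3). Advance 4.
Byte at offset 11: 0xF0 = 11110000 → 4-byte char (#4). Advance 4.
Byte at offset 15: 0xF3 = 11110011 → 4-byte char (#5). Advance 4.
Byte at offset 19: 0xF4 = 11110100 → 4-byte char (#6). Advance 4.
Reached end at offset 23 after 6 code points.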